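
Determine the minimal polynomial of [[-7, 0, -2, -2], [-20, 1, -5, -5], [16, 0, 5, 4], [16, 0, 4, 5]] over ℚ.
The characteristic polynomial factors as (x - 1)^4. The minimal polynomial is ∏(x - λ)^{k_λ} where k_λ is the size of the largest Jordan block at λ.

For λ = 1: rank(A - I) = 1, and the largest Jordan block has size 2 (the smallest k with rank((A - I)^k) = rank((A - I)^(k+1))).

So m_A(x) = (x - 1)^2.

m_A(x) = (x - 1)^2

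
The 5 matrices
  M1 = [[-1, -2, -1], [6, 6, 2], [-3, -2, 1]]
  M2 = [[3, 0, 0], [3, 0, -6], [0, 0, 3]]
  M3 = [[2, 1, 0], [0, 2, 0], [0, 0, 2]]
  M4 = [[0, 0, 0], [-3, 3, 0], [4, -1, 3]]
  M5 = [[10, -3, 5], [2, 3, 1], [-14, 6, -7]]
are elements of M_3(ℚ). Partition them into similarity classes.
3 classes: {M1, M3}, {M2}, {M4, M5}

Characteristic polynomials: χ_{M1} = (x - 2)^3, χ_{M2} = x(x - 3)^2, χ_{M3} = (x - 2)^3, χ_{M4} = x(x - 3)^2, χ_{M5} = x(x - 3)^2.

{M1, M3}: invariant factors x - 2, (x - 2)^2.

{M2}: invariant factors x - 3, x(x - 3).

{M4, M5}: invariant factors x(x - 3)^2.

Matrices are similar if and only if their invariant-factor lists agree; the partition into similarity classes is {M1, M3}, {M2}, {M4, M5}.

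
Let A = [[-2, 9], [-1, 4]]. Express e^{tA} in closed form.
e^{tA} = [[(1 - 3*t)*e^{t}, 9*t*e^{t}], [-t*e^{t}, (3*t + 1)*e^{t}]]

A has Jordan form J = [[1, 1], [0, 1]] with A = PJP^{-1}, so e^{tA} = P e^{tJ} P^{-1}.

For a Jordan block J_k(λ), e^{tJ_k(λ)} = e^{λt} · (I + tN + t^2 N^2/2! + ... + t^{k-1} N^{k-1}/(k-1)!) where N is the nilpotent superdiagonal part.

Assembling the blocks and conjugating back gives the entries of e^{tA} as shown above.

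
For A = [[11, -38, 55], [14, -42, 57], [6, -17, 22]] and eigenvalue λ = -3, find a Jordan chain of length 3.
v_1 = [[-2, -8, -5]]^T, v_2 = [[1, -1, -1]]^T, v_3 = [[-3, -4, -2]]^T

We seek v_1 ∈ ker((A + 3I)^3) \ ker((A + 3I)^2), then set v_{i+1} = (A + 3I) v_i.

One such chain is v_1 = [[-2, -8, -5]]^T, v_2 = [[1, -1, -1]]^T, v_3 = [[-3, -4, -2]]^T. Check: (A + 3I) v_3 = [[0, 0, 0]]^T = 0.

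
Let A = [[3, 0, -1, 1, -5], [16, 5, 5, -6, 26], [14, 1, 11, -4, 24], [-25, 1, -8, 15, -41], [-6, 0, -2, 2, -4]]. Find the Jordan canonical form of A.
J = [[6, 1, 0, 0, 0], [0, 6, 0, 0, 0], [0, 0, 6, 1, 0], [0, 0, 0, 6, 0], [0, 0, 0, 0, 6]]

The characteristic polynomial is det(xI - A) = (x - 6)^5, so the eigenvalues are 6 (algebraic multiplicity 5).

For λ = 6: rank(A - 6I) = 2, rank((A - 6I)^2) = 0. The eigenspace has dimension 5 - 2 = 3, so there are 3 Jordan blocks; the rank sequence gives block sizes [2, 2, 1].

Assembling the blocks gives the Jordan form J above.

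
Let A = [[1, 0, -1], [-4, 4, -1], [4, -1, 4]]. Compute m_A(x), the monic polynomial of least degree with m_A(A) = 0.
m_A(x) = (x - 3)^3

The characteristic polynomial factors as (x - 3)^3. The minimal polynomial is ∏(x - λ)^{k_λ} where k_λ is the size of the largest Jordan block at λ.

For λ = 3: rank(A - 3I) = 2, and the largest Jordan block has size 3 (the smallest k with rank((A - 3I)^k) = rank((A - 3I)^(k+1))).

So m_A(x) = (x - 3)^3.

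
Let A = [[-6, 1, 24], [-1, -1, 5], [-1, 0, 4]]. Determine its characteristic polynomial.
χ_A(x) = (x + 1)^3

xI - A = [[x + 6, -1, -24], [1, x + 1, -5], [1, 0, x - 4]].

Expanding det(xI - A) along the first row:
det(xI - A) = + (x + 6)·det([[x + 1, -5], [0, x - 4]]) - (-1)·det([[1, -5], [1, x - 4]]) + (-24)·det([[1, x + 1], [1, 0]]).

Evaluating gives χ_A(x) = x^3 + 3x^2 + 3x + 1 = (x + 1)^3.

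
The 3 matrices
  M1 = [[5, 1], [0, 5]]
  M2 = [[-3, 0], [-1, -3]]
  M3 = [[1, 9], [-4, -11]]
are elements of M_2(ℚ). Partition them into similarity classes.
3 classes: {M1}, {M2}, {M3}

Characteristic polynomials: χ_{M1} = (x - 5)^2, χ_{M2} = (x + 3)^2, χ_{M3} = (x + 5)^2.

{M1}: invariant factors (x - 5)^2.

{M2}: invariant factors (x + 3)^2.

{M3}: invariant factors (x + 5)^2.

Matrices are similar if and only if their invariant-factor lists agree; the partition into similarity classes is {M1}, {M2}, {M3}.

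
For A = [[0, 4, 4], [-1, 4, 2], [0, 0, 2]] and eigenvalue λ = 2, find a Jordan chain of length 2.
We seek v_1 ∈ ker((A - 2I)^2) \ ker(A - 2I), then set v_{i+1} = (A - 2I) v_i.

One such chain is v_1 = [[1, 1, 0]]^T, v_2 = [[2, 1, 0]]^T. Check: (A - 2I) v_2 = [[0, 0, 0]]^T = 0.

v_1 = [[1, 1, 0]]^T, v_2 = [[2, 1, 0]]^T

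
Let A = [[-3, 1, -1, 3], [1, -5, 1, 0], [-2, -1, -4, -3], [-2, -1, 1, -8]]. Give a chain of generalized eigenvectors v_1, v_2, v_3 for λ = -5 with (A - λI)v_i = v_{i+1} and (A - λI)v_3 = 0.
v_1 = [[0, 1, 1, 0]]^T, v_2 = [[0, 1, 0, 0]]^T, v_3 = [[1, 0, -1, -1]]^T

We seek v_1 ∈ ker((A + 5I)^3) \ ker((A + 5I)^2), then set v_{i+1} = (A + 5I) v_i.

One such chain is v_1 = [[0, 1, 1, 0]]^T, v_2 = [[0, 1, 0, 0]]^T, v_3 = [[1, 0, -1, -1]]^T. Check: (A + 5I) v_3 = [[0, 0, 0, 0]]^T = 0.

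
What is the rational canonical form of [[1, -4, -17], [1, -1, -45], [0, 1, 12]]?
R = [[0, 0, 64], [1, 0, -48], [0, 1, 12]]

The invariant factors of A (the non-unit diagonal entries of the Smith normal form of xI - A over ℚ[x]) are (x - 4)^3, each dividing the next. The characteristic polynomial is their product, (x - 4)^3.

The rational canonical form is the block-diagonal matrix of companion matrices C(f_i):
R = [[0, 0, 64], [1, 0, -48], [0, 1, 12]].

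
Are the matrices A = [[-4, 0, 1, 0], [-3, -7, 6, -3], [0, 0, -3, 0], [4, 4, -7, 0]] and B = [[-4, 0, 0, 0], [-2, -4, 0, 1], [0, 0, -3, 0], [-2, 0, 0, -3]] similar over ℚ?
Yes.

Two matrices over a field are similar if and only if they have the same invariant factors.

Both A and B have characteristic polynomial (x + 3)^2(x + 4)^2 and minimal polynomial (x + 3)(x + 4). Computing further, both have invariant factors (x + 3)(x + 4), (x + 3)(x + 4). Hence A and B are similar.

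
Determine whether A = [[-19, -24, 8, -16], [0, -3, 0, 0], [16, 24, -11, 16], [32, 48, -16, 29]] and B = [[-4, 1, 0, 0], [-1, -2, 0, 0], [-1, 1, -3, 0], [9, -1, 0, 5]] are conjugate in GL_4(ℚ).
No.

Both have characteristic polynomial (x - 5)(x + 3)^3, but the minimal polynomial of A is (x - 5)(x + 3) while the minimal polynomial of B is (x - 5)(x + 3)^2. The minimal polynomial is a similarity invariant, so A and B are not similar.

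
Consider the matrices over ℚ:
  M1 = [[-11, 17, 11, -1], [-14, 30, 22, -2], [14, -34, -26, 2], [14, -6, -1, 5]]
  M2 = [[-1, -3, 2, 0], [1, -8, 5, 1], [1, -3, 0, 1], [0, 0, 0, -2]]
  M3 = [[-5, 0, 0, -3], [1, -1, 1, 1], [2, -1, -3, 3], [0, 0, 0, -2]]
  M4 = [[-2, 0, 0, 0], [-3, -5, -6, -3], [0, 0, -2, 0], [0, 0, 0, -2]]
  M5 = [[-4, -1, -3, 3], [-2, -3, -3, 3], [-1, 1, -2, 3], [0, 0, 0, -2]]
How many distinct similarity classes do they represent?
Characteristic polynomials: χ_{M1} = (x - 3)^2(x + 4)^2, χ_{M2} = (x + 2)^3(x + 5), χ_{M3} = (x + 2)^3(x + 5), χ_{M4} = (x + 2)^3(x + 5), χ_{M5} = (x + 2)^3(x + 5).

{M1}: invariant factors x + 4, (x - 3)^2(x + 4).

{M2, M3}: invariant factors (x + 2)^3(x + 5).

{M4}: invariant factors x + 2, x + 2, (x + 2)(x + 5).

{M5}: invariant factors x + 2, (x + 2)^2(x + 5).

Matrices are similar if and only if their invariant-factor lists agree; the partition into similarity classes is {M1}, {M2, M3}, {M4}, {M5}.

4 classes: {M1}, {M2, M3}, {M4}, {M5}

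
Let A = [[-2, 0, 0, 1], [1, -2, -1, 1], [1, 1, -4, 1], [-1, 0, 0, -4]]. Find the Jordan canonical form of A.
The characteristic polynomial is det(xI - A) = (x + 3)^4, so the eigenvalues are -3 (algebraic multiplicity 4).

For λ = -3: rank(A + 3I) = 2, rank((A + 3I)^2) = 0. The eigenspace has dimension 4 - 2 = 2, so there are 2 Jordan blocks; the rank sequence gives block sizes [2, 2].

Assembling the blocks gives the Jordan form J above.

J = [[-3, 1, 0, 0], [0, -3, 0, 0], [0, 0, -3, 1], [0, 0, 0, -3]]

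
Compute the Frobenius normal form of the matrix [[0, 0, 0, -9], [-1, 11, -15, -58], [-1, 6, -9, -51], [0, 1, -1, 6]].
R = [[0, 0, 0, -9], [1, 0, 0, -24], [0, 1, 0, -10], [0, 0, 1, 8]]

The invariant factors of A (the non-unit diagonal entries of the Smith normal form of xI - A over ℚ[x]) are (x^2 - 4x - 3)^2, each dividing the next. The characteristic polynomial is their product, (x^2 - 4x - 3)^2.

The rational canonical form is the block-diagonal matrix of companion matrices C(f_i):
R = [[0, 0, 0, -9], [1, 0, 0, -24], [0, 1, 0, -10], [0, 0, 1, 8]].

Note the characteristic polynomial does not split into linear factors over ℚ, so A has no Jordan form over ℚ; the rational canonical form exists over any field.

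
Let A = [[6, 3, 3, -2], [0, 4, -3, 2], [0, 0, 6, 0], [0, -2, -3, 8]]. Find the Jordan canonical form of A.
The characteristic polynomial is det(xI - A) = (x - 6)^4, so the eigenvalues are 6 (algebraic multiplicity 4).

For λ = 6: rank(A - 6I) = 2, rank((A - 6I)^2) = 1, rank((A - 6I)^3) = 0. The eigenspace has dimension 4 - 2 = 2, so there are 2 Jordan blocks; the rank sequence gives block sizes [3, 1].

Assembling the blocks gives the Jordan form J above.

J = [[6, 1, 0, 0], [0, 6, 1, 0], [0, 0, 6, 0], [0, 0, 0, 6]]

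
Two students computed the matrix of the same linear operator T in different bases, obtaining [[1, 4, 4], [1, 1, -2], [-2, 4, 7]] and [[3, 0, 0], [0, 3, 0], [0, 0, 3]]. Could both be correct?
Both have characteristic polynomial (x - 3)^3, but the minimal polynomial of A is (x - 3)^2 while the minimal polynomial of B is x - 3. The minimal polynomial is a similarity invariant, so A and B are not similar.

No.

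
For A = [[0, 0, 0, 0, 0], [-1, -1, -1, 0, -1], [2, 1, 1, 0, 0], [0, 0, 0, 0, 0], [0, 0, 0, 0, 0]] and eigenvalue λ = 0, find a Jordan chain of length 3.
We seek v_1 ∈ ker(A^3) \ ker(A^2), then set v_{i+1} = A v_i.

One such chain is v_1 = [[2, 0, -4, 2, 1]]^T, v_2 = [[0, 1, 0, 0, 0]]^T, v_3 = [[0, -1, 1, 0, 0]]^T. Check: A v_3 = [[0, 0, 0, 0, 0]]^T = 0.

v_1 = [[2, 0, -4, 2, 1]]^T, v_2 = [[0, 1, 0, 0, 0]]^T, v_3 = [[0, -1, 1, 0, 0]]^T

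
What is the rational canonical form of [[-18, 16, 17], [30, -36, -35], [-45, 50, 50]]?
The invariant factors of A (the non-unit diagonal entries of the Smith normal form of xI - A over ℚ[x]) are (x - 4)(x + 3)(x + 5), each dividing the next. The characteristic polynomial is their product, (x - 4)(x + 3)(x + 5).

The rational canonical form is the block-diagonal matrix of companion matrices C(f_i):
R = [[0, 0, 60], [1, 0, 17], [0, 1, -4]].

R = [[0, 0, 60], [1, 0, 17], [0, 1, -4]]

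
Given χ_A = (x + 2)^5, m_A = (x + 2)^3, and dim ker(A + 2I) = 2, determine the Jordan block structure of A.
Jordan blocks: (-2, 3), (-2, 2)

λ = -2: algebraic multiplicity 5 (exponent in χ_A), largest block size 3 (exponent in m_A), 2 blocks (geometric multiplicity). These force block sizes [3, 2].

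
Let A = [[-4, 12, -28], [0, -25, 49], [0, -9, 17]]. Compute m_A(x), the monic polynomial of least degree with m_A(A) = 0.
m_A(x) = (x + 4)^2

The characteristic polynomial factors as (x + 4)^3. The minimal polynomial is ∏(x - λ)^{k_λ} where k_λ is the size of the largest Jordan block at λ.

For λ = -4: rank(A + 4I) = 1, and the largest Jordan block has size 2 (the smallest k with rank((A + 4I)^k) = rank((A + 4I)^(k+1))).

So m_A(x) = (x + 4)^2.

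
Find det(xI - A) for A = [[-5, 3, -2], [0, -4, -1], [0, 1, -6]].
χ_A(x) = (x + 5)^3

xI - A = [[x + 5, -3, 2], [0, x + 4, 1], [0, -1, x + 6]].

Expanding det(xI - A) along the first row:
det(xI - A) = + (x + 5)·det([[x + 4, 1], [-1, x + 6]]) - (-3)·det([[0, 1], [0, x + 6]]) + (2)·det([[0, x + 4], [0, -1]]).

Evaluating gives χ_A(x) = x^3 + 15x^2 + 75x + 125 = (x + 5)^3.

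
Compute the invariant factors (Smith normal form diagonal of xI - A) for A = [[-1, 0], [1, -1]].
(x + 1)^2

The Jordan structure of A has elementary divisors (x + 1)^2. Arranging the block sizes at each eigenvalue in decreasing order and taking row products gives the invariant factors.

Invariant factors (smallest first, each dividing the next): (x + 1)^2.

Check: the last factor (x + 1)^2 is the minimal polynomial, and the product (x + 1)^2 is the characteristic polynomial.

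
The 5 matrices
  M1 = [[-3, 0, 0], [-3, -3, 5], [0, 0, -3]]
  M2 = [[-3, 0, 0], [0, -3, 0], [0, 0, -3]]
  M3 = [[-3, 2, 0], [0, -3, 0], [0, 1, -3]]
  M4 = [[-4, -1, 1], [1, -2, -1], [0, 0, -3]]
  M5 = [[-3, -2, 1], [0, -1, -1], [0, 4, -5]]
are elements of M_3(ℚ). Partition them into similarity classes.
2 classes: {M1, M3, M4, M5}, {M2}

Characteristic polynomials: χ_{M1} = (x + 3)^3, χ_{M2} = (x + 3)^3, χ_{M3} = (x + 3)^3, χ_{M4} = (x + 3)^3, χ_{M5} = (x + 3)^3.

{M1, M3, M4, M5}: invariant factors x + 3, (x + 3)^2.

{M2}: invariant factors x + 3, x + 3, x + 3.

Matrices are similar if and only if their invariant-factor lists agree; the partition into similarity classes is {M1, M3, M4, M5}, {M2}.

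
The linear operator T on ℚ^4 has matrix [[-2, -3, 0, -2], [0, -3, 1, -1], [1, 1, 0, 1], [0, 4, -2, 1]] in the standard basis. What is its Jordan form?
The characteristic polynomial is det(xI - A) = (x + 1)^4, so the eigenvalues are -1 (algebraic multiplicity 4).

For λ = -1: rank(A + I) = 2, rank((A + I)^2) = 1, rank((A + I)^3) = 0. The eigenspace has dimension 4 - 2 = 2, so there are 2 Jordan blocks; the rank sequence gives block sizes [3, 1].

Assembling the blocks gives the Jordan form J above.

J = [[-1, 1, 0, 0], [0, -1, 1, 0], [0, 0, -1, 0], [0, 0, 0, -1]]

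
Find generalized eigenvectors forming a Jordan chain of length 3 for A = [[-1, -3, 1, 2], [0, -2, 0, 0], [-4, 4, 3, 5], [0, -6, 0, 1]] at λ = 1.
v_1 = [[1, 0, 0, 1]]^T, v_2 = [[0, 0, 1, 0]]^T, v_3 = [[1, 0, 2, 0]]^T

We seek v_1 ∈ ker((A - I)^3) \ ker((A - I)^2), then set v_{i+1} = (A - I) v_i.

One such chain is v_1 = [[1, 0, 0, 1]]^T, v_2 = [[0, 0, 1, 0]]^T, v_3 = [[1, 0, 2, 0]]^T. Check: (A - I) v_3 = [[0, 0, 0, 0]]^T = 0.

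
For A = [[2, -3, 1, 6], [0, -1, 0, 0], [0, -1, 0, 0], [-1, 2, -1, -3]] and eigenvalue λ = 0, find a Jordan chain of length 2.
v_1 = [[-1, 0, -1, 1]]^T, v_2 = [[3, 0, 0, -1]]^T

We seek v_1 ∈ ker(A^2) \ ker(A), then set v_{i+1} = A v_i.

One such chain is v_1 = [[-1, 0, -1, 1]]^T, v_2 = [[3, 0, 0, -1]]^T. Check: A v_2 = [[0, 0, 0, 0]]^T = 0.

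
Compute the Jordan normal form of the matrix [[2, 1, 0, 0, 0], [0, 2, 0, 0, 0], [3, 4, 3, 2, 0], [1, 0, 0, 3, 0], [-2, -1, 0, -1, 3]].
J = [[2, 1, 0, 0, 0], [0, 2, 0, 0, 0], [0, 0, 3, 1, 0], [0, 0, 0, 3, 0], [0, 0, 0, 0, 3]]

The characteristic polynomial is det(xI - A) = (x - 3)^3(x - 2)^2, so the eigenvalues are 2 (algebraic multiplicity 2), 3 (algebraic multiplicity 3).

For λ = 2: rank(A - 2I) = 4, rank((A - 2I)^2) = 3. The eigenspace has dimension 5 - 4 = 1, so there is 1 Jordan block; the rank sequence gives block sizes [2].

For λ = 3: rank(A - 3I) = 3, rank((A - 3I)^2) = 2. The eigenspace has dimension 5 - 3 = 2, so there are 2 Jordan blocks; the rank sequence gives block sizes [2, 1].

Assembling the blocks gives the Jordan form J above.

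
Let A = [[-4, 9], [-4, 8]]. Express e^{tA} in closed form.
A has Jordan form J = [[2, 1], [0, 2]] with A = PJP^{-1}, so e^{tA} = P e^{tJ} P^{-1}.

For a Jordan block J_k(λ), e^{tJ_k(λ)} = e^{λt} · (I + tN + t^2 N^2/2! + ... + t^{k-1} N^{k-1}/(k-1)!) where N is the nilpotent superdiagonal part.

Assembling the blocks and conjugating back gives the entries of e^{tA} as shown above.

e^{tA} = [[(1 - 6*t)*e^{2*t}, 9*t*e^{2*t}], [-4*t*e^{2*t}, (6*t + 1)*e^{2*t}]]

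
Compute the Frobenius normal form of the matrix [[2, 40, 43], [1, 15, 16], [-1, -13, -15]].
The invariant factors of A (the non-unit diagonal entries of the Smith normal form of xI - A over ℚ[x]) are (x + 2)(x^2 - 4x - 6), each dividing the next. The characteristic polynomial is their product, (x + 2)(x^2 - 4x - 6).

The rational canonical form is the block-diagonal matrix of companion matrices C(f_i):
R = [[0, 0, 12], [1, 0, 14], [0, 1, 2]].

Note the characteristic polynomial does not split into linear factors over ℚ, so A has no Jordan form over ℚ; the rational canonical form exists over any field.

R = [[0, 0, 12], [1, 0, 14], [0, 1, 2]]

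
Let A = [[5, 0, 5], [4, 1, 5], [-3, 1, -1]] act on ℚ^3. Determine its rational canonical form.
The invariant factors of A (the non-unit diagonal entries of the Smith normal form of xI - A over ℚ[x]) are (x - 1)(x^2 - 4x + 5), each dividing the next. The characteristic polynomial is their product, (x - 1)(x^2 - 4x + 5).

The rational canonical form is the block-diagonal matrix of companion matrices C(f_i):
R = [[0, 0, 5], [1, 0, -9], [0, 1, 5]].

Note the characteristic polynomial does not split into linear factors over ℚ, so A has no Jordan form over ℚ; the rational canonical form exists over any field.

R = [[0, 0, 5], [1, 0, -9], [0, 1, 5]]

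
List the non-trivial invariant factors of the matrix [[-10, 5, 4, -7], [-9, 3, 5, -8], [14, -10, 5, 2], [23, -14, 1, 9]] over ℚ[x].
(x - 5)(x - 4)(x + 1)^2

The Jordan structure of A has elementary divisors (x + 1)^2, (x - 4), (x - 5). Arranging the block sizes at each eigenvalue in decreasing order and taking row products gives the invariant factors.

Invariant factors (smallest first, each dividing the next): (x - 5)(x - 4)(x + 1)^2.

Check: the last factor (x - 5)(x - 4)(x + 1)^2 is the minimal polynomial, and the product (x - 5)(x - 4)(x + 1)^2 is the characteristic polynomial.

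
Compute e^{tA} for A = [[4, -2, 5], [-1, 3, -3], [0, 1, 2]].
A has Jordan form J = [[3, 1, 0], [0, 3, 1], [0, 0, 3]] with A = PJP^{-1}, so e^{tA} = P e^{tJ} P^{-1}.

For a Jordan block J_k(λ), e^{tJ_k(λ)} = e^{λt} · (I + tN + t^2 N^2/2! + ... + t^{k-1} N^{k-1}/(k-1)!) where N is the nilpotent superdiagonal part.

Assembling the blocks and conjugating back gives the entries of e^{tA} as shown above.

e^{tA} = [[(3*t^2/2 + t + 1)*e^{3*t}, t*(3*t - 4)*e^{3*t}/2, t*(3*t + 5)*e^{3*t}], [t*(-t - 2)*e^{3*t}/2, (2 - t^2)*e^{3*t}/2, t*(-t - 3)*e^{3*t}], [-t^2*e^{3*t}/2, t*(2 - t)*e^{3*t}/2, (-t^2 - t + 1)*e^{3*t}]]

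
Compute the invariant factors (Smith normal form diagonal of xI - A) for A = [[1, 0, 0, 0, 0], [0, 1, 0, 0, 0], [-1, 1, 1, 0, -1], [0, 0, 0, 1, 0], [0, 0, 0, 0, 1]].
The Jordan structure of A has elementary divisors (x - 1)^2, (x - 1), (x - 1), (x - 1). Arranging the block sizes at each eigenvalue in decreasing order and taking row products gives the invariant factors.

Invariant factors (smallest first, each dividing the next): x - 1, x - 1, x - 1, (x - 1)^2.

Check: the last factor (x - 1)^2 is the minimal polynomial, and the product (x - 1)^5 is the characteristic polynomial.

x - 1, x - 1, x - 1, (x - 1)^2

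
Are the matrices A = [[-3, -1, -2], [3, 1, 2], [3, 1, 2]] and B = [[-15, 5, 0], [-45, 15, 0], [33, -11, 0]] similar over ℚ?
Two matrices over a field are similar if and only if they have the same invariant factors.

Both A and B have characteristic polynomial x^3 and minimal polynomial x^2. Computing further, both have invariant factors x, x^2. Hence A and B are similar.

Yes.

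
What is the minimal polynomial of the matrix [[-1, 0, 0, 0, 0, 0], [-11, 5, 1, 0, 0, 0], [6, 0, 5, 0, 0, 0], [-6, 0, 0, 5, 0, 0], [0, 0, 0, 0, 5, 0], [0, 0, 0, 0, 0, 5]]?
m_A(x) = (x - 5)^2(x + 1)

The characteristic polynomial factors as (x - 5)^5(x + 1). The minimal polynomial is ∏(x - λ)^{k_λ} where k_λ is the size of the largest Jordan block at λ.

For λ = -1: rank(A + I) = 5, and the largest Jordan block has size 1 (the smallest k with rank((A + I)^k) = rank((A + I)^(k+1))).
For λ = 5: rank(A - 5I) = 2, and the largest Jordan block has size 2 (the smallest k with rank((A - 5I)^k) = rank((A - 5I)^(k+1))).

So m_A(x) = (x - 5)^2(x + 1).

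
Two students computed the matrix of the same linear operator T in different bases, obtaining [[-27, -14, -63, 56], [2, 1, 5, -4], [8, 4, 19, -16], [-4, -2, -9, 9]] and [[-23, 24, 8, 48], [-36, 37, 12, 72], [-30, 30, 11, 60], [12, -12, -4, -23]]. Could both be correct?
No.

Both have characteristic polynomial (x - 1)^3(x + 1), but the minimal polynomial of A is (x - 1)^2(x + 1) while the minimal polynomial of B is (x - 1)(x + 1). The minimal polynomial is a similarity invariant, so A and B are not similar.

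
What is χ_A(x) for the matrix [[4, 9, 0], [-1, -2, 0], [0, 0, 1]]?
χ_A(x) = (x - 1)^3

xI - A = [[x - 4, -9, 0], [1, x + 2, 0], [0, 0, x - 1]].

Expanding det(xI - A) along the first row:
det(xI - A) = + (x - 4)·det([[x + 2, 0], [0, x - 1]]) - (-9)·det([[1, 0], [0, x - 1]]) + (0)·det([[1, x + 2], [0, 0]]).

Evaluating gives χ_A(x) = x^3 - 3x^2 + 3x - 1 = (x - 1)^3.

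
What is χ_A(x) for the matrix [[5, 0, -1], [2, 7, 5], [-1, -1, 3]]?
xI - A = [[x - 5, 0, 1], [-2, x - 7, -5], [1, 1, x - 3]].

Expanding det(xI - A) along the first row:
det(xI - A) = + (x - 5)·det([[x - 7, -5], [1, x - 3]]) - (0)·det([[-2, -5], [1, x - 3]]) + (1)·det([[-2, x - 7], [1, 1]]).

Evaluating gives χ_A(x) = x^3 - 15x^2 + 75x - 125 = (x - 5)^3.

χ_A(x) = (x - 5)^3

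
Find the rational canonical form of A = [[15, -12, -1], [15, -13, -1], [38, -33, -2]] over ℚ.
The invariant factors of A (the non-unit diagonal entries of the Smith normal form of xI - A over ℚ[x]) are (x + 4)(x^2 - 4x + 2), each dividing the next. The characteristic polynomial is their product, (x + 4)(x^2 - 4x + 2).

The rational canonical form is the block-diagonal matrix of companion matrices C(f_i):
R = [[0, 0, -8], [1, 0, 14], [0, 1, 0]].

Note the characteristic polynomial does not split into linear factors over ℚ, so A has no Jordan form over ℚ; the rational canonical form exists over any field.

R = [[0, 0, -8], [1, 0, 14], [0, 1, 0]]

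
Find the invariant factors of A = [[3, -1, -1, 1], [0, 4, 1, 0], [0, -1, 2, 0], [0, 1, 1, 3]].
x - 3, (x - 3)^3

The Jordan structure of A has elementary divisors (x - 3)^3, (x - 3). Arranging the block sizes at each eigenvalue in decreasing order and taking row products gives the invariant factors.

Invariant factors (smallest first, each dividing the next): x - 3, (x - 3)^3.

Check: the last factor (x - 3)^3 is the minimal polynomial, and the product (x - 3)^4 is the characteristic polynomial.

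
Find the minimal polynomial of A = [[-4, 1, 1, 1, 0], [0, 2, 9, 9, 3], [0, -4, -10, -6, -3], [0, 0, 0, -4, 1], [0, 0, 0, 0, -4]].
m_A(x) = (x + 4)^3

The characteristic polynomial factors as (x + 4)^5. The minimal polynomial is ∏(x - λ)^{k_λ} where k_λ is the size of the largest Jordan block at λ.

For λ = -4: rank(A + 4I) = 3, and the largest Jordan block has size 3 (the smallest k with rank((A + 4I)^k) = rank((A + 4I)^(k+1))).

So m_A(x) = (x + 4)^3.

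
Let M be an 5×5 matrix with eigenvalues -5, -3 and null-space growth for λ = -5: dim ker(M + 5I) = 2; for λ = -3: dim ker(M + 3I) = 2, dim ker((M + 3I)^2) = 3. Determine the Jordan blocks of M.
λ = -5: successive nullity increments [2] count blocks of size ≥ k; block sizes are [1, 1].
λ = -3: successive nullity increments [2, 1] count blocks of size ≥ k; block sizes are [2, 1].

Jordan blocks: (-5, 1), (-5, 1), (-3, 2), (-3, 1)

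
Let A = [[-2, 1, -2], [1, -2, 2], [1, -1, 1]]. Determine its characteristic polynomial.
χ_A(x) = (x + 1)^3

xI - A = [[x + 2, -1, 2], [-1, x + 2, -2], [-1, 1, x - 1]].

Expanding det(xI - A) along the first row:
det(xI - A) = + (x + 2)·det([[x + 2, -2], [1, x - 1]]) - (-1)·det([[-1, -2], [-1, x - 1]]) + (2)·det([[-1, x + 2], [-1, 1]]).

Evaluating gives χ_A(x) = x^3 + 3x^2 + 3x + 1 = (x + 1)^3.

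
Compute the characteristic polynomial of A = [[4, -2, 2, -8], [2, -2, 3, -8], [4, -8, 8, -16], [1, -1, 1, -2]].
xI - A = [[x - 4, 2, -2, 8], [-2, x + 2, -3, 8], [-4, 8, x - 8, 16], [-1, 1, -1, x + 2]].

Expanding det(xI - A) along the first row:
det(xI - A) = + (x - 4)·det([[x + 2, -3, 8], [8, x - 8, 16], [1, -1, x + 2]]) - (2)·det([[-2, -3, 8], [-4, x - 8, 16], [-1, -1, x + 2]]) + (-2)·det([[-2, x + 2, 8], [-4, 8, 16], [-1, 1, x + 2]]) - (8)·det([[-2, x + 2, -3], [-4, 8, x - 8], [-1, 1, -1]]).

Evaluating gives χ_A(x) = x^4 - 8x^3 + 24x^2 - 32x + 16 = (x - 2)^4.

χ_A(x) = (x - 2)^4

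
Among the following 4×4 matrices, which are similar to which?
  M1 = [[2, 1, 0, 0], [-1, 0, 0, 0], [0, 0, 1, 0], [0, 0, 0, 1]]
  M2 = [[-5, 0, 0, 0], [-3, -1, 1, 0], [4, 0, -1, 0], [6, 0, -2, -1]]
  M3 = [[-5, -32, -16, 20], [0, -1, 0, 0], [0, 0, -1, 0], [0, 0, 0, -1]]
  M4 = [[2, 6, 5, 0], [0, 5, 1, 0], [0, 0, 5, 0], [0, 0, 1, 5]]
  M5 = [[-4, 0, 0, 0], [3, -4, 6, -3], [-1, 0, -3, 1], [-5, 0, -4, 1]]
Characteristic polynomials: χ_{M1} = (x - 1)^4, χ_{M2} = (x + 1)^3(x + 5), χ_{M3} = (x + 1)^3(x + 5), χ_{M4} = (x - 5)^3(x - 2), χ_{M5} = (x + 1)^2(x + 4)^2.

{M1}: invariant factors x - 1, x - 1, (x - 1)^2.

{M2}: invariant factors x + 1, (x + 1)^2(x + 5).

{M3}: invariant factors x + 1, x + 1, (x + 1)(x + 5).

{M4}: invariant factors x - 5, (x - 5)^2(x - 2).

{M5}: invariant factors x + 4, (x + 1)^2(x + 4).

Matrices are similar if and only if their invariant-factor lists agree; the partition into similarity classes is {M1}, {M2}, {M3}, {M4}, {M5}.

5 classes: {M1}, {M2}, {M3}, {M4}, {M5}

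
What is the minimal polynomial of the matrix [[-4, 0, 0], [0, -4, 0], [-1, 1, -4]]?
The characteristic polynomial factors as (x + 4)^3. The minimal polynomial is ∏(x - λ)^{k_λ} where k_λ is the size of the largest Jordan block at λ.

For λ = -4: rank(A + 4I) = 1, and the largest Jordan block has size 2 (the smallest k with rank((A + 4I)^k) = rank((A + 4I)^(k+1))).

So m_A(x) = (x + 4)^2.

m_A(x) = (x + 4)^2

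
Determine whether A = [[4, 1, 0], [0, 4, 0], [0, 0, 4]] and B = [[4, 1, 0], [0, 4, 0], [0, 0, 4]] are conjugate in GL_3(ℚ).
Yes.

Two matrices over a field are similar if and only if they have the same invariant factors.

Both A and B have characteristic polynomial (x - 4)^3 and minimal polynomial (x - 4)^2. Computing further, both have invariant factors x - 4, (x - 4)^2. Hence A and B are similar.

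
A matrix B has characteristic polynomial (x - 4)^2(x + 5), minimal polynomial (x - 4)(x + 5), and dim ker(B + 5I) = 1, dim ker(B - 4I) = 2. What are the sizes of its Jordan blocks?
λ = -5: algebraic multiplicity 1 (exponent in χ_B), largest block size 1 (exponent in m_B), 1 block (geometric multiplicity). This forces block sizes [1].
λ = 4: algebraic multiplicity 2 (exponent in χ_B), largest block size 1 (exponent in m_B), 2 blocks (geometric multiplicity). These force block sizes [1, 1].

Jordan blocks: (-5, 1), (4, 1), (4, 1)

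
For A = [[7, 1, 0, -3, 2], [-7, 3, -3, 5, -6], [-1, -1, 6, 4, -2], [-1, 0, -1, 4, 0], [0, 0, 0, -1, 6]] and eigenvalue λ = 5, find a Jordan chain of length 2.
We seek v_1 ∈ ker((A - 5I)^2) \ ker(A - 5I), then set v_{i+1} = (A - 5I) v_i.

One such chain is v_1 = [[-2, 5, 2, 0, 0]]^T, v_2 = [[1, -2, -1, 0, 0]]^T. Check: (A - 5I) v_2 = [[0, 0, 0, 0, 0]]^T = 0.

v_1 = [[-2, 5, 2, 0, 0]]^T, v_2 = [[1, -2, -1, 0, 0]]^T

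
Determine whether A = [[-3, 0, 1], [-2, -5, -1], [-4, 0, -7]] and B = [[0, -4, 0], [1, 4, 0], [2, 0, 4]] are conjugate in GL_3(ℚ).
No.

trace(A) = -15 but trace(B) = 8. The trace is a similarity invariant, so A and B are not similar.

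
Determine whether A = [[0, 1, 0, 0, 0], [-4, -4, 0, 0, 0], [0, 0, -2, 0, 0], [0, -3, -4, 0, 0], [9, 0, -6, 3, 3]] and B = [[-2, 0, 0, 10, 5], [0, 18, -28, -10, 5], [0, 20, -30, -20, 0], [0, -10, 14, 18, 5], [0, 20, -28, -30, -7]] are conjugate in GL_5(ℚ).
No.

Both have characteristic polynomial x(x - 3)(x + 2)^3, but the minimal polynomial of A is x(x - 3)(x + 2)^2 while the minimal polynomial of B is x(x - 3)(x + 2). The minimal polynomial is a similarity invariant, so A and B are not similar.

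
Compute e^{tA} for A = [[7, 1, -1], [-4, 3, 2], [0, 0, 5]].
A has Jordan form J = [[5, 1, 0], [0, 5, 0], [0, 0, 5]] with A = PJP^{-1}, so e^{tA} = P e^{tJ} P^{-1}.

For a Jordan block J_k(λ), e^{tJ_k(λ)} = e^{λt} · (I + tN + t^2 N^2/2! + ... + t^{k-1} N^{k-1}/(k-1)!) where N is the nilpotent superdiagonal part.

Assembling the blocks and conjugating back gives the entries of e^{tA} as shown above.

e^{tA} = [[(2*t + 1)*e^{5*t}, t*e^{5*t}, -t*e^{5*t}], [-4*t*e^{5*t}, (1 - 2*t)*e^{5*t}, 2*t*e^{5*t}], [0, 0, e^{5*t}]]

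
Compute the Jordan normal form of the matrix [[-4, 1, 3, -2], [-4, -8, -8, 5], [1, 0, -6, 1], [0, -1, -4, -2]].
J = [[-5, 1, 0, 0], [0, -5, 0, 0], [0, 0, -5, 1], [0, 0, 0, -5]]

The characteristic polynomial is det(xI - A) = (x + 5)^4, so the eigenvalues are -5 (algebraic multiplicity 4).

For λ = -5: rank(A + 5I) = 2, rank((A + 5I)^2) = 0. The eigenspace has dimension 4 - 2 = 2, so there are 2 Jordan blocks; the rank sequence gives block sizes [2, 2].

Assembling the blocks gives the Jordan form J above.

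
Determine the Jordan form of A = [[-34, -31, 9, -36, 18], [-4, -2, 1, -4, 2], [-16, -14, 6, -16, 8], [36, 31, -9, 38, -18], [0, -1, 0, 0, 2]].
The characteristic polynomial is det(xI - A) = (x - 2)^5, so the eigenvalues are 2 (algebraic multiplicity 5).

For λ = 2: rank(A - 2I) = 2, rank((A - 2I)^2) = 1, rank((A - 2I)^3) = 0. The eigenspace has dimension 5 - 2 = 3, so there are 3 Jordan blocks; the rank sequence gives block sizes [3, 1, 1].

Assembling the blocks gives the Jordan form J above.

J = [[2, 1, 0, 0, 0], [0, 2, 1, 0, 0], [0, 0, 2, 0, 0], [0, 0, 0, 2, 0], [0, 0, 0, 0, 2]]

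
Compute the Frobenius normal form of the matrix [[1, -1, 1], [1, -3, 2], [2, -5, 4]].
R = [[0, 0, -1], [1, 0, 2], [0, 1, 2]]

The invariant factors of A (the non-unit diagonal entries of the Smith normal form of xI - A over ℚ[x]) are (x + 1)(x^2 - 3x + 1), each dividing the next. The characteristic polynomial is their product, (x + 1)(x^2 - 3x + 1).

The rational canonical form is the block-diagonal matrix of companion matrices C(f_i):
R = [[0, 0, -1], [1, 0, 2], [0, 1, 2]].

Note the characteristic polynomial does not split into linear factors over ℚ, so A has no Jordan form over ℚ; the rational canonical form exists over any field.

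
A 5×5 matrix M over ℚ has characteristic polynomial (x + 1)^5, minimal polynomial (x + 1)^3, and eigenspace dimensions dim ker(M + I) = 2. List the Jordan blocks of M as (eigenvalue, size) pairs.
λ = -1: algebraic multiplicity 5 (exponent in χ_M), largest block size 3 (exponent in m_M), 2 blocks (geometric multiplicity). These force block sizes [3, 2].

Jordan blocks: (-1, 3), (-1, 2)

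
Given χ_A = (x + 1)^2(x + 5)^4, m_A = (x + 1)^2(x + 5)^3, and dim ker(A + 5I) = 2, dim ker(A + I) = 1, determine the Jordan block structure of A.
λ = -5: algebraic multiplicity 4 (exponent in χ_A), largest block size 3 (exponent in m_A), 2 blocks (geometric multiplicity). These force block sizes [3, 1].
λ = -1: algebraic multiplicity 2 (exponent in χ_A), largest block size 2 (exponent in m_A), 1 block (geometric multiplicity). This forces block sizes [2].

Jordan blocks: (-5, 3), (-5, 1), (-1, 2)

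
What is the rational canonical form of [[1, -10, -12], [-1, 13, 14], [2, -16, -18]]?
The invariant factors of A (the non-unit diagonal entries of the Smith normal form of xI - A over ℚ[x]) are (x + 2)(x^2 + 2x - 5), each dividing the next. The characteristic polynomial is their product, (x + 2)(x^2 + 2x - 5).

The rational canonical form is the block-diagonal matrix of companion matrices C(f_i):
R = [[0, 0, 10], [1, 0, 1], [0, 1, -4]].

Note the characteristic polynomial does not split into linear factors over ℚ, so A has no Jordan form over ℚ; the rational canonical form exists over any field.

R = [[0, 0, 10], [1, 0, 1], [0, 1, -4]]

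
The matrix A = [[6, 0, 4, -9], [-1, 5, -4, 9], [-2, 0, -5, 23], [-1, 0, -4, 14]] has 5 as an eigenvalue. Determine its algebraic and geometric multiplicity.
algebraic multiplicity 4, geometric multiplicity 2

The characteristic polynomial is (x - 5)^4, so the factor x - 5 appears with exponent 4: the algebraic multiplicity is 4.

rank(A - 5I) = 2, so the eigenspace has dimension 4 - 2 = 2: the geometric multiplicity is 2.

Since 2 < 4, A is not diagonalizable.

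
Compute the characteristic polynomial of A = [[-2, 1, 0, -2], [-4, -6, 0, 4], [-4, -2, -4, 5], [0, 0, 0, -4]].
xI - A = [[x + 2, -1, 0, 2], [4, x + 6, 0, -4], [4, 2, x + 4, -5], [0, 0, 0, x + 4]].

Expanding det(xI - A) along the first row:
det(xI - A) = + (x + 2)·det([[x + 6, 0, -4], [2, x + 4, -5], [0, 0, x + 4]]) - (-1)·det([[4, 0, -4], [4, x + 4, -5], [0, 0, x + 4]]) + (0)·det([[4, x + 6, -4], [4, 2, -5], [0, 0, x + 4]]) - (2)·det([[4, x + 6, 0], [4, 2, x + 4], [0, 0, 0]]).

Evaluating gives χ_A(x) = x^4 + 16x^3 + 96x^2 + 256x + 256 = (x + 4)^4.

χ_A(x) = (x + 4)^4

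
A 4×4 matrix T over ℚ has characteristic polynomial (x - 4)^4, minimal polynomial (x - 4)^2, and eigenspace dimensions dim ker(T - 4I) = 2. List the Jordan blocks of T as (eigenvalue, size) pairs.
λ = 4: algebraic multiplicity 4 (exponent in χ_T), largest block size 2 (exponent in m_T), 2 blocks (geometric multiplicity). These force block sizes [2, 2].

Jordan blocks: (4, 2), (4, 2)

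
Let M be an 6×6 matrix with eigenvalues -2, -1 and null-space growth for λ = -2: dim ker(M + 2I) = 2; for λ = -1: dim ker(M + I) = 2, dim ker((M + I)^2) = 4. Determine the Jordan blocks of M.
Jordan blocks: (-2, 1), (-2, 1), (-1, 2), (-1, 2)

λ = -2: successive nullity increments [2] count blocks of size ≥ k; block sizes are [1, 1].
λ = -1: successive nullity increments [2, 2] count blocks of size ≥ k; block sizes are [2, 2].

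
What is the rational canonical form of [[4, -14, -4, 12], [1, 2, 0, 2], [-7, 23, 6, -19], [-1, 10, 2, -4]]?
The invariant factors of A (the non-unit diagonal entries of the Smith normal form of xI - A over ℚ[x]) are x^2 - 4x - 2, x^2 - 4x - 2, each dividing the next. The characteristic polynomial is their product, (x^2 - 4x - 2)^2.

The rational canonical form is the block-diagonal matrix of companion matrices C(f_i):
R = [[0, 2, 0, 0], [1, 4, 0, 0], [0, 0, 0, 2], [0, 0, 1, 4]].

Note the characteristic polynomial does not split into linear factors over ℚ, so A has no Jordan form over ℚ; the rational canonical form exists over any field.

R = [[0, 2, 0, 0], [1, 4, 0, 0], [0, 0, 0, 2], [0, 0, 1, 4]]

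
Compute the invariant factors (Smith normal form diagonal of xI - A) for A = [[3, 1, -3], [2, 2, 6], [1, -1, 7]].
The Jordan structure of A has elementary divisors (x - 4)^2, (x - 4). Arranging the block sizes at each eigenvalue in decreasing order and taking row products gives the invariant factors.

Invariant factors (smallest first, each dividing the next): x - 4, (x - 4)^2.

Check: the last factor (x - 4)^2 is the minimal polynomial, and the product (x - 4)^3 is the characteristic polynomial.

x - 4, (x - 4)^2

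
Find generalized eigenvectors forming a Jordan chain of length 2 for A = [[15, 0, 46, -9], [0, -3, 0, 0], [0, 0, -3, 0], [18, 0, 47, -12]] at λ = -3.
v_1 = [[3, 0, -1, 1]]^T, v_2 = [[-1, 0, 0, -2]]^T

We seek v_1 ∈ ker((A + 3I)^2) \ ker(A + 3I), then set v_{i+1} = (A + 3I) v_i.

One such chain is v_1 = [[3, 0, -1, 1]]^T, v_2 = [[-1, 0, 0, -2]]^T. Check: (A + 3I) v_2 = [[0, 0, 0, 0]]^T = 0.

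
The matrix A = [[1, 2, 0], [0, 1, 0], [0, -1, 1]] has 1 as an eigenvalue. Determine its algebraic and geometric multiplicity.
The characteristic polynomial is (x - 1)^3, so the factor x - 1 appears with exponent 3: the algebraic multiplicity is 3.

rank(A - I) = 1, so the eigenspace has dimension 3 - 1 = 2: the geometric multiplicity is 2.

Since 2 < 3, A is not diagonalizable.

algebraic multiplicity 3, geometric multiplicity 2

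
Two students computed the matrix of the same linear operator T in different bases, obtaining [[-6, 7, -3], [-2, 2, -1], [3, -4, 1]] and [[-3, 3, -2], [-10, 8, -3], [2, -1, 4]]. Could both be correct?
trace(A) = -3 but trace(B) = 9. The trace is a similarity invariant, so A and B are not similar.

No.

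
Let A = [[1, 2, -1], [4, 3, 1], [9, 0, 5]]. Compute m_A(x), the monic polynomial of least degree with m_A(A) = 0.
The characteristic polynomial factors as (x - 5)(x - 2)^2. The minimal polynomial is ∏(x - λ)^{k_λ} where k_λ is the size of the largest Jordan block at λ.

For λ = 2: rank(A - 2I) = 2, and the largest Jordan block has size 2 (the smallest k with rank((A - 2I)^k) = rank((A - 2I)^(k+1))).
For λ = 5: rank(A - 5I) = 2, and the largest Jordan block has size 1 (the smallest k with rank((A - 5I)^k) = rank((A - 5I)^(k+1))).

So m_A(x) = (x - 5)(x - 2)^2.

m_A(x) = (x - 5)(x - 2)^2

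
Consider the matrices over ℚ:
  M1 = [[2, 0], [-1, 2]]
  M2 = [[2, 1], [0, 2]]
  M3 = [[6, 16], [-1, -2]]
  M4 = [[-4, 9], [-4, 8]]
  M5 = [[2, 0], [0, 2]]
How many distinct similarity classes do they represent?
Characteristic polynomials: χ_{M1} = (x - 2)^2, χ_{M2} = (x - 2)^2, χ_{M3} = (x - 2)^2, χ_{M4} = (x - 2)^2, χ_{M5} = (x - 2)^2.

{M1, M2, M3, M4}: invariant factors (x - 2)^2.

{M5}: invariant factors x - 2, x - 2.

Matrices are similar if and only if their invariant-factor lists agree; the partition into similarity classes is {M1, M2, M3, M4}, {M5}.

2 classes: {M1, M2, M3, M4}, {M5}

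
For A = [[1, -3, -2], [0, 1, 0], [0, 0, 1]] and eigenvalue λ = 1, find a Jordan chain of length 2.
v_1 = [[4, 1, -2]]^T, v_2 = [[1, 0, 0]]^T

We seek v_1 ∈ ker((A - I)^2) \ ker(A - I), then set v_{i+1} = (A - I) v_i.

One such chain is v_1 = [[4, 1, -2]]^T, v_2 = [[1, 0, 0]]^T. Check: (A - I) v_2 = [[0, 0, 0]]^T = 0.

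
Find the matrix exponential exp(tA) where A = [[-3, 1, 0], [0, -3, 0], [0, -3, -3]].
e^{tA} = [[e^{-3*t}, t*e^{-3*t}, 0], [0, e^{-3*t}, 0], [0, -3*t*e^{-3*t}, e^{-3*t}]]

A has Jordan form J = [[-3, 1, 0], [0, -3, 0], [0, 0, -3]] with A = PJP^{-1}, so e^{tA} = P e^{tJ} P^{-1}.

For a Jordan block J_k(λ), e^{tJ_k(λ)} = e^{λt} · (I + tN + t^2 N^2/2! + ... + t^{k-1} N^{k-1}/(k-1)!) where N is the nilpotent superdiagonal part.

Assembling the blocks and conjugating back gives the entries of e^{tA} as shown above.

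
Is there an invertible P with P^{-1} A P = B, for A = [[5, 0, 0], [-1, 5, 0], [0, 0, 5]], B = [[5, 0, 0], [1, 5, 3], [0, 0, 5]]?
Two matrices over a field are similar if and only if they have the same invariant factors.

Both A and B have characteristic polynomial (x - 5)^3 and minimal polynomial (x - 5)^2. Computing further, both have invariant factors x - 5, (x - 5)^2. Hence A and B are similar.

Yes.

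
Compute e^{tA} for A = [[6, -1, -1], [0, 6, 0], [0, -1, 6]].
e^{tA} = [[e^{6*t}, t*(t - 2)*e^{6*t}/2, -t*e^{6*t}], [0, e^{6*t}, 0], [0, -t*e^{6*t}, e^{6*t}]]

A has Jordan form J = [[6, 1, 0], [0, 6, 1], [0, 0, 6]] with A = PJP^{-1}, so e^{tA} = P e^{tJ} P^{-1}.

For a Jordan block J_k(λ), e^{tJ_k(λ)} = e^{λt} · (I + tN + t^2 N^2/2! + ... + t^{k-1} N^{k-1}/(k-1)!) where N is the nilpotent superdiagonal part.

Assembling the blocks and conjugating back gives the entries of e^{tA} as shown above.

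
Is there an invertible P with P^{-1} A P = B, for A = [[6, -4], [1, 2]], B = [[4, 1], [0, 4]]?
Two matrices over a field are similar if and only if they have the same invariant factors.

Both A and B have characteristic polynomial (x - 4)^2 and minimal polynomial (x - 4)^2. Computing further, both have invariant factors (x - 4)^2. Hence A and B are similar.

Yes.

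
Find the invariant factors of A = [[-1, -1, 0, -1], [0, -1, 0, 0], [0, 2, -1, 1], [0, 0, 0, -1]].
(x + 1)^2, (x + 1)^2

The Jordan structure of A has elementary divisors (x + 1)^2, (x + 1)^2. Arranging the block sizes at each eigenvalue in decreasing order and taking row products gives the invariant factors.

Invariant factors (smallest first, each dividing the next): (x + 1)^2, (x + 1)^2.

Check: the last factor (x + 1)^2 is the minimal polynomial, and the product (x + 1)^4 is the characteristic polynomial.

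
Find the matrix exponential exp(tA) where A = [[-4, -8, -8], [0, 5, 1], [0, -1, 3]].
A has Jordan form J = [[-4, 0, 0], [0, 4, 1], [0, 0, 4]] with A = PJP^{-1}, so e^{tA} = P e^{tJ} P^{-1}.

For a Jordan block J_k(λ), e^{tJ_k(λ)} = e^{λt} · (I + tN + t^2 N^2/2! + ... + t^{k-1} N^{k-1}/(k-1)!) where N is the nilpotent superdiagonal part.

Assembling the blocks and conjugating back gives the entries of e^{tA} as shown above.

e^{tA} = [[e^{-4*t}, -2*sinh(4*t), -2*sinh(4*t)], [0, (t + 1)*e^{4*t}, t*e^{4*t}], [0, -t*e^{4*t}, (1 - t)*e^{4*t}]]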